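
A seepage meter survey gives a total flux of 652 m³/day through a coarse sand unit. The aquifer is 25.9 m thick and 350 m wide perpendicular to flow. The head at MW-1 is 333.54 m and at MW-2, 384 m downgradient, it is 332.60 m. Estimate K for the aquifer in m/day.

29.4

Cross-sectional area A = 350 × 25.9 = 9065 m².
Hydraulic gradient i = (333.54 − 332.60) / 384 = 0.94 / 384 = 0.002448.
From Q = K·A·i, K = Q / (A·i) = 652 / (9065 × 0.002448) = 29.38 m/day.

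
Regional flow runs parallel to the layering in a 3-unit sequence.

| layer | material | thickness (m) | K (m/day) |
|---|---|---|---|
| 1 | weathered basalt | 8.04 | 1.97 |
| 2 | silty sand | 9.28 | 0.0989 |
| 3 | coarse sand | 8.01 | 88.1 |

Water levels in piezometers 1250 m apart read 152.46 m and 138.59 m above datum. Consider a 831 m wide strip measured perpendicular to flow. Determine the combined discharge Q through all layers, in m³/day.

6660

Flow is parallel to layering, so each bed carries its own Darcy discharge and the transmissivities add.
Σ(K_i·b_i) = 1.97×8.04 + 0.0989×9.28 + 88.1×8.01 = 722.4 m²/day.
Hydraulic gradient i = (152.46 − 138.59) / 1250 = 13.87 / 1250 = 0.01110.
Q = Σ(K_i·b_i) · W · i = 722.4 × 831 × 0.01110 = 6661 m³/day.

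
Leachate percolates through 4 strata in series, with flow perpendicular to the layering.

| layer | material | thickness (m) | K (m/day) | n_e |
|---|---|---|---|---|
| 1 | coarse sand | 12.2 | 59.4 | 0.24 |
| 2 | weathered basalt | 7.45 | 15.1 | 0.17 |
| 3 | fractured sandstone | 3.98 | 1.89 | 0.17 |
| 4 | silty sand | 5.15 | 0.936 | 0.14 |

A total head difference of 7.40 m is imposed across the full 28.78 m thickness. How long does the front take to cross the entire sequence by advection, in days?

6.28

With flow normal to the layers, continuity requires the same specific discharge q through every layer.
Σ(b_i/K_i) = 12.2/59.4 + 7.45/15.1 + 3.98/1.89 + 5.15/0.936 = 8.307 d.
q = Δh / Σ(b_i/K_i) = 7.40 / 8.307 = 0.8908 m/day.
In each layer the seepage velocity is v_i = q/n_i, so the layer transit time is t_i = b_i·n_i / q:
  layer 1 (coarse sand): t_1 = 12.2 × 0.24 / 0.8908 = 3.287 d
  layer 2 (weathered basalt): t_2 = 7.45 × 0.17 / 0.8908 = 1.422 d
  layer 3 (fractured sandstone): t_3 = 3.98 × 0.17 / 0.8908 = 0.7595 d
  layer 4 (silty sand): t_4 = 5.15 × 0.14 / 0.8908 = 0.8093 d
Total t = Σ t_i = 6.277 days.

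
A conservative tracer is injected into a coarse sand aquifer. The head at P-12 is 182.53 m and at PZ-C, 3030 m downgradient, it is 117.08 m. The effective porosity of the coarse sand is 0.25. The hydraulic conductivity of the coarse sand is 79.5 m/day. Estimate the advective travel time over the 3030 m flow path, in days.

441

Hydraulic gradient i = (182.53 − 117.08) / 3030 = 65.45 / 3030 = 0.02160.
Darcy flux q = K · i = 79.50 × 0.02160 = 1.717 m/day.
Seepage velocity v = q / n_e = 1.717 / 0.25 = 6.869 m/day.
Travel time t = L / v = 3030 / 6.869 = 441.1 days.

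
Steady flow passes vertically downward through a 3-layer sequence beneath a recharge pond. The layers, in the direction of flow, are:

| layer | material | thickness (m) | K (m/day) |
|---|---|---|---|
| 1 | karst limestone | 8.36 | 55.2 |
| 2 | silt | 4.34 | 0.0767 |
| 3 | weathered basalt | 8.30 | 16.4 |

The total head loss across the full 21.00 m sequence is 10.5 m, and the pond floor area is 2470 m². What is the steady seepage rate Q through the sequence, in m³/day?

Flow is perpendicular to layering, so the layers act in series and the equivalent K is the thickness-weighted harmonic mean.
Total thickness L = 8.36 + 4.34 + 8.30 = 21.00 m.
Σ(b_i/K_i) = 8.36/55.2 + 4.34/0.0767 + 8.30/16.4 = 57.24 d.
K_eq = L / Σ(b_i/K_i) = 21.00 / 57.24 = 0.3669 m/day.
Q = K_eq · A · (Δh/L) = 0.3669 × 2470 × (10.5/21.00) = 453.1 m³/day.

453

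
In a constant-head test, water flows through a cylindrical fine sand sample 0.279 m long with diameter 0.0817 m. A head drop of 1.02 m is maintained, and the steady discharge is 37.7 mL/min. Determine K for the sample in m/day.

2.83

Cross-sectional area A = π·(d/2)² = π × (0.0817/2)² = 0.005242 m².
Convert discharge: 37.7 mL/min = 6.283e-07 m³/s.
Darcy's law rearranged: K = Q·L / (A·Δh) = 6.283e-07 × 0.279 / (0.005242 × 1.02) = 3.278e-05 m/s = 2.833 m/day.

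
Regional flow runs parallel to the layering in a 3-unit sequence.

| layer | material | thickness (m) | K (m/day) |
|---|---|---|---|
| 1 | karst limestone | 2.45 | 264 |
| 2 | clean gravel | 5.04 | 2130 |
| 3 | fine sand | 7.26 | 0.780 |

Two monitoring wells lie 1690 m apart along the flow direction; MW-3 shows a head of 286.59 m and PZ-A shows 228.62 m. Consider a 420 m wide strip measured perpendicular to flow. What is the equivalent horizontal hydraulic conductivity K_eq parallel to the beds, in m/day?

772

Flow is parallel to layering, so each bed carries its own Darcy discharge and the transmissivities add.
Σ(K_i·b_i) = 264×2.45 + 2130×5.04 + 0.780×7.26 = 11388 m²/day.
Total thickness b = 14.75 m, so K_eq = Σ(K_i·b_i)/b = 772.0 m/day.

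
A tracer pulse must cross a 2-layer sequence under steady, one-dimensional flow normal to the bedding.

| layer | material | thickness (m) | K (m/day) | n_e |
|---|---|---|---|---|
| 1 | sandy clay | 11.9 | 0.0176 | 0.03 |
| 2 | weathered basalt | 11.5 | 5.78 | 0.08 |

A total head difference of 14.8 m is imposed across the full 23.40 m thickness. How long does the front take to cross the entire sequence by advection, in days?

With flow normal to the layers, continuity requires the same specific discharge q through every layer.
Σ(b_i/K_i) = 11.9/0.0176 + 11.5/5.78 = 678.1 d.
q = Δh / Σ(b_i/K_i) = 14.8 / 678.1 = 0.02182 m/day.
In each layer the seepage velocity is v_i = q/n_i, so the layer transit time is t_i = b_i·n_i / q:
  layer 1 (sandy clay): t_1 = 11.9 × 0.03 / 0.02182 = 16.36 d
  layer 2 (weathered basalt): t_2 = 11.5 × 0.08 / 0.02182 = 42.15 d
Total t = Σ t_i = 58.51 days.

58.5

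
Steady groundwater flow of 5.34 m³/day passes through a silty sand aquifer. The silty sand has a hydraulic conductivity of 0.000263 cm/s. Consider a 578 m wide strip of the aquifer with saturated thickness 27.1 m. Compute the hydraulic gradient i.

0.00150

Convert K: 0.000263 cm/s × 864 = 0.2272 m/day.
Cross-sectional area A = 578 × 27.1 = 15664 m².
From Q = K·A·i, i = Q / (K·A) = 5.34 / (0.2272 × 15664) = 0.001500.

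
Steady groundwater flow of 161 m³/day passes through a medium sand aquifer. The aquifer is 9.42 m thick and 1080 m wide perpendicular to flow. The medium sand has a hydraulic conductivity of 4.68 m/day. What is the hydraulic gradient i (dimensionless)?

Cross-sectional area A = 1080 × 9.42 = 10174 m².
From Q = K·A·i, i = Q / (K·A) = 161 / (4.680 × 10174) = 0.003381.

0.00338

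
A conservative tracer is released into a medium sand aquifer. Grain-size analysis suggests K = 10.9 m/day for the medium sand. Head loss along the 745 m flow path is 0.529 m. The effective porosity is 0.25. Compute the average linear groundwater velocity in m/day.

0.0310

Hydraulic gradient i = Δh / L = 0.529 / 745 = 0.0007101.
Darcy flux q = K · i = 10.90 × 0.0007101 = 0.007740 m/day.
Seepage velocity v = q / n_e = 0.007740 / 0.25 = 0.03096 m/day.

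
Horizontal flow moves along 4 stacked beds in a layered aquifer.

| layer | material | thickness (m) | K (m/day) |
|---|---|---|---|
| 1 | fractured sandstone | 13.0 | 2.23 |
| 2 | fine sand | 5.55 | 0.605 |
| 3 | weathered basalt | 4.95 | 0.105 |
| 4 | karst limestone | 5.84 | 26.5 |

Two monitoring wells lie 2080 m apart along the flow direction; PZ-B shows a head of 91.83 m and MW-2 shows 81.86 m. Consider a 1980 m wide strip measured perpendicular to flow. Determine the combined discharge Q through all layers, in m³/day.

Flow is parallel to layering, so each bed carries its own Darcy discharge and the transmissivities add.
Σ(K_i·b_i) = 2.23×13.0 + 0.605×5.55 + 0.105×4.95 + 26.5×5.84 = 187.6 m²/day.
Hydraulic gradient i = (91.83 − 81.86) / 2080 = 9.97 / 2080 = 0.004793.
Q = Σ(K_i·b_i) · W · i = 187.6 × 1980 × 0.004793 = 1781 m³/day.

1780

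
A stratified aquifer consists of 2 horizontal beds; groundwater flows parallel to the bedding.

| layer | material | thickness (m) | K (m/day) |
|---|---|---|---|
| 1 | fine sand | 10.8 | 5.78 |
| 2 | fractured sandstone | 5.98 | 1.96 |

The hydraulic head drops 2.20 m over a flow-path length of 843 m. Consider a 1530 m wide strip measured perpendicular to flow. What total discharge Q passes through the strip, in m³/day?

296

Flow is parallel to layering, so each bed carries its own Darcy discharge and the transmissivities add.
Σ(K_i·b_i) = 5.78×10.8 + 1.96×5.98 = 74.14 m²/day.
Hydraulic gradient i = Δh / L = 2.20 / 843 = 0.002610.
Q = Σ(K_i·b_i) · W · i = 74.14 × 1530 × 0.002610 = 296.1 m³/day.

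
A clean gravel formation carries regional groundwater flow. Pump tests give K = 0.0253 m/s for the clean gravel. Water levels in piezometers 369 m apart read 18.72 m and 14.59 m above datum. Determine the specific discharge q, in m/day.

Convert K: 0.0253 m/s × 86400 = 2186 m/day.
Hydraulic gradient i = (18.72 − 14.59) / 369 = 4.13 / 369 = 0.01119.
Specific discharge q = K · i = 2186 × 0.01119 = 24.47 m/day.

24.5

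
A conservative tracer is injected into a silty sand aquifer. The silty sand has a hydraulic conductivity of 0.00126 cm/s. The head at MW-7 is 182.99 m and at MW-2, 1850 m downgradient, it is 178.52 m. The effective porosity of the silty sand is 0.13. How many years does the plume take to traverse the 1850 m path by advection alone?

Convert K: 0.00126 cm/s × 864 = 1.089 m/day.
Hydraulic gradient i = (182.99 − 178.52) / 1850 = 4.47 / 1850 = 0.002416.
Darcy flux q = K · i = 1.089 × 0.002416 = 0.002630 m/day.
Seepage velocity v = q / n_e = 0.002630 / 0.13 = 0.02023 m/day.
Travel time t = L / v = 1850 / 0.02023 = 91431 days = 250.3 years.

250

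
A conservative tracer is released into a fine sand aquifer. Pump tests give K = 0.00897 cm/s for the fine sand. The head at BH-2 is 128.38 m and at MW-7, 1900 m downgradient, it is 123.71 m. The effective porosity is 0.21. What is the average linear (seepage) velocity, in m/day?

Convert K: 0.00897 cm/s × 864 = 7.750 m/day.
Hydraulic gradient i = (128.38 − 123.71) / 1900 = 4.67 / 1900 = 0.002458.
Darcy flux q = K · i = 7.750 × 0.002458 = 0.01905 m/day.
Seepage velocity v = q / n_e = 0.01905 / 0.21 = 0.09071 m/day.

0.0907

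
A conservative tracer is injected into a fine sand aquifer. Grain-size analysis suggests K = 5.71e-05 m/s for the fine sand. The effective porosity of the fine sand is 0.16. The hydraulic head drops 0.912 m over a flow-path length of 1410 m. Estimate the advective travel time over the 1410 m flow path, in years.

Convert K: 5.71e-05 m/s × 86400 = 4.933 m/day.
Hydraulic gradient i = Δh / L = 0.912 / 1410 = 0.0006468.
Darcy flux q = K · i = 4.933 × 0.0006468 = 0.003191 m/day.
Seepage velocity v = q / n_e = 0.003191 / 0.16 = 0.01994 m/day.
Travel time t = L / v = 1410 / 0.01994 = 70699 days = 193.6 years.

194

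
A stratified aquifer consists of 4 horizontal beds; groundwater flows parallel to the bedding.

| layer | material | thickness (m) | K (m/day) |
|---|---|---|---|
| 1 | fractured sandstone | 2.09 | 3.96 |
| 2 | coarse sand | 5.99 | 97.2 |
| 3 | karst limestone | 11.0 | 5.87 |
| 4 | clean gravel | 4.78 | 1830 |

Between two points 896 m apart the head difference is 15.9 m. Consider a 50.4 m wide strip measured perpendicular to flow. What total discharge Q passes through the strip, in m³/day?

Flow is parallel to layering, so each bed carries its own Darcy discharge and the transmissivities add.
Σ(K_i·b_i) = 3.96×2.09 + 97.2×5.99 + 5.87×11.0 + 1830×4.78 = 9402 m²/day.
Hydraulic gradient i = Δh / L = 15.9 / 896 = 0.01775.
Q = Σ(K_i·b_i) · W · i = 9402 × 50.4 × 0.01775 = 8409 m³/day.

8410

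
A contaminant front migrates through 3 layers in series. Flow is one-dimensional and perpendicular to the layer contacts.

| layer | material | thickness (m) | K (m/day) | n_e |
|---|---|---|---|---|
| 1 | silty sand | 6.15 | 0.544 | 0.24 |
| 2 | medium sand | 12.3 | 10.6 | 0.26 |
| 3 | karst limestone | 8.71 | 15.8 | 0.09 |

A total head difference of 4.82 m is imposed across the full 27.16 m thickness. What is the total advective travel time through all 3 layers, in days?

With flow normal to the layers, continuity requires the same specific discharge q through every layer.
Σ(b_i/K_i) = 6.15/0.544 + 12.3/10.6 + 8.71/15.8 = 13.02 d.
q = Δh / Σ(b_i/K_i) = 4.82 / 13.02 = 0.3703 m/day.
In each layer the seepage velocity is v_i = q/n_i, so the layer transit time is t_i = b_i·n_i / q:
  layer 1 (silty sand): t_1 = 6.15 × 0.24 / 0.3703 = 3.986 d
  layer 2 (medium sand): t_2 = 12.3 × 0.26 / 0.3703 = 8.636 d
  layer 3 (karst limestone): t_3 = 8.71 × 0.09 / 0.3703 = 2.117 d
Total t = Σ t_i = 14.74 days.

14.7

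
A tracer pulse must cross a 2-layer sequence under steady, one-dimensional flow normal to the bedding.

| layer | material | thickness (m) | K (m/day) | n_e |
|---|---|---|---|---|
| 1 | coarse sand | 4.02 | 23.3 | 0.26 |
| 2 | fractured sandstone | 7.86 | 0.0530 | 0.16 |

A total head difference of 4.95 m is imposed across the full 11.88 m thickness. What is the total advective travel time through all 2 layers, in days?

With flow normal to the layers, continuity requires the same specific discharge q through every layer.
Σ(b_i/K_i) = 4.02/23.3 + 7.86/0.0530 = 148.5 d.
q = Δh / Σ(b_i/K_i) = 4.95 / 148.5 = 0.03334 m/day.
In each layer the seepage velocity is v_i = q/n_i, so the layer transit time is t_i = b_i·n_i / q:
  layer 1 (coarse sand): t_1 = 4.02 × 0.26 / 0.03334 = 31.35 d
  layer 2 (fractured sandstone): t_2 = 7.86 × 0.16 / 0.03334 = 37.72 d
Total t = Σ t_i = 69.07 days.

69.1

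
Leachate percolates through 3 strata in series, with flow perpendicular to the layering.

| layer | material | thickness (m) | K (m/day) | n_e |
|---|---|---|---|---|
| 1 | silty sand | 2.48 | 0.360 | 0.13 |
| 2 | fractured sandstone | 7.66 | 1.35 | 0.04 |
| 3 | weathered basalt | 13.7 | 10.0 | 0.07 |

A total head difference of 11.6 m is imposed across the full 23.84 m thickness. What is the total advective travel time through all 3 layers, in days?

With flow normal to the layers, continuity requires the same specific discharge q through every layer.
Σ(b_i/K_i) = 2.48/0.360 + 7.66/1.35 + 13.7/10.0 = 13.93 d.
q = Δh / Σ(b_i/K_i) = 11.6 / 13.93 = 0.8326 m/day.
In each layer the seepage velocity is v_i = q/n_i, so the layer transit time is t_i = b_i·n_i / q:
  layer 1 (silty sand): t_1 = 2.48 × 0.13 / 0.8326 = 0.3872 d
  layer 2 (fractured sandstone): t_2 = 7.66 × 0.04 / 0.8326 = 0.3680 d
  layer 3 (weathered basalt): t_3 = 13.7 × 0.07 / 0.8326 = 1.152 d
Total t = Σ t_i = 1.907 days.

1.91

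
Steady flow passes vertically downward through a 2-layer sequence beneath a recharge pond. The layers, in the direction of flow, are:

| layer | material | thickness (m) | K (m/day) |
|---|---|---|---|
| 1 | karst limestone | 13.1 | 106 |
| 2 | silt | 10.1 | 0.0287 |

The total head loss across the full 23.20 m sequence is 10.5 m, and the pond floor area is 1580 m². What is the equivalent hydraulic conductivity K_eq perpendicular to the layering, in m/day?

Flow is perpendicular to layering, so the layers act in series and the equivalent K is the thickness-weighted harmonic mean.
Total thickness L = 13.1 + 10.1 = 23.20 m.
Σ(b_i/K_i) = 13.1/106 + 10.1/0.0287 = 352.0 d.
K_eq = L / Σ(b_i/K_i) = 23.20 / 352.0 = 0.06590 m/day.

0.0659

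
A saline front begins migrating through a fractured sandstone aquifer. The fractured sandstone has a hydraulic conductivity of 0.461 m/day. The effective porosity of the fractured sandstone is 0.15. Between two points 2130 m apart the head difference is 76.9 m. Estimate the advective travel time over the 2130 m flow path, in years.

Hydraulic gradient i = Δh / L = 76.9 / 2130 = 0.03610.
Darcy flux q = K · i = 0.4610 × 0.03610 = 0.01664 m/day.
Seepage velocity v = q / n_e = 0.01664 / 0.15 = 0.1110 m/day.
Travel time t = L / v = 2130 / 0.1110 = 19197 days = 52.56 years.

52.6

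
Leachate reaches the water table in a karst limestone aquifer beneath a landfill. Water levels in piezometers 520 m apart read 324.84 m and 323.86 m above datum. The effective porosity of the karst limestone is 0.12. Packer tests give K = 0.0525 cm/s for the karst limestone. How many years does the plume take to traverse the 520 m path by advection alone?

2.00

Convert K: 0.0525 cm/s × 864 = 45.36 m/day.
Hydraulic gradient i = (324.84 − 323.86) / 520 = 0.98 / 520 = 0.001885.
Darcy flux q = K · i = 45.36 × 0.001885 = 0.08549 m/day.
Seepage velocity v = q / n_e = 0.08549 / 0.12 = 0.7124 m/day.
Travel time t = L / v = 520 / 0.7124 = 729.9 days = 1.998 years.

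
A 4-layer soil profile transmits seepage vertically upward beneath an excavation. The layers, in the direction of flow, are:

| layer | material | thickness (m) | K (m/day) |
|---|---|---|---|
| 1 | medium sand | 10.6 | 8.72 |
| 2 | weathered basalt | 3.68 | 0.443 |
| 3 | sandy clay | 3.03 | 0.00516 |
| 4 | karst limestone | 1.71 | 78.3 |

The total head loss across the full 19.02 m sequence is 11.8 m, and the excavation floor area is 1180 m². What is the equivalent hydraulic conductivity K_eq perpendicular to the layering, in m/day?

Flow is perpendicular to layering, so the layers act in series and the equivalent K is the thickness-weighted harmonic mean.
Total thickness L = 10.6 + 3.68 + 3.03 + 1.71 = 19.02 m.
Σ(b_i/K_i) = 10.6/8.72 + 3.68/0.443 + 3.03/0.00516 + 1.71/78.3 = 596.8 d.
K_eq = L / Σ(b_i/K_i) = 19.02 / 596.8 = 0.03187 m/day.

0.0319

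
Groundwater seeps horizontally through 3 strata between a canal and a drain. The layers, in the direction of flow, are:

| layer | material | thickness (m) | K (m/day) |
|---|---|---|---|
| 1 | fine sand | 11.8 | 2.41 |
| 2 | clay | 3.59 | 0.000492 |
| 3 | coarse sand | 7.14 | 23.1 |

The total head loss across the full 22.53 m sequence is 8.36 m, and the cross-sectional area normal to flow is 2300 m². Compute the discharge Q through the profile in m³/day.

2.63

Flow is perpendicular to layering, so the layers act in series and the equivalent K is the thickness-weighted harmonic mean.
Total thickness L = 11.8 + 3.59 + 7.14 = 22.53 m.
Σ(b_i/K_i) = 11.8/2.41 + 3.59/0.000492 + 7.14/23.1 = 7302 d.
K_eq = L / Σ(b_i/K_i) = 22.53 / 7302 = 0.003085 m/day.
Q = K_eq · A · (Δh/L) = 0.003085 × 2300 × (8.36/22.53) = 2.633 m³/day.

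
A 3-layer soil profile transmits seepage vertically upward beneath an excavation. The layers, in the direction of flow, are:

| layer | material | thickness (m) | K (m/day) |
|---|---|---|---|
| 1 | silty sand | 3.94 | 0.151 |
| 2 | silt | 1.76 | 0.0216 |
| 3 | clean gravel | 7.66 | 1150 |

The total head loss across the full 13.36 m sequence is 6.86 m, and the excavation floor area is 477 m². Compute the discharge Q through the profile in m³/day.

Flow is perpendicular to layering, so the layers act in series and the equivalent K is the thickness-weighted harmonic mean.
Total thickness L = 3.94 + 1.76 + 7.66 = 13.36 m.
Σ(b_i/K_i) = 3.94/0.151 + 1.76/0.0216 + 7.66/1150 = 107.6 d.
K_eq = L / Σ(b_i/K_i) = 13.36 / 107.6 = 0.1242 m/day.
Q = K_eq · A · (Δh/L) = 0.1242 × 477 × (6.86/13.36) = 30.42 m³/day.

30.4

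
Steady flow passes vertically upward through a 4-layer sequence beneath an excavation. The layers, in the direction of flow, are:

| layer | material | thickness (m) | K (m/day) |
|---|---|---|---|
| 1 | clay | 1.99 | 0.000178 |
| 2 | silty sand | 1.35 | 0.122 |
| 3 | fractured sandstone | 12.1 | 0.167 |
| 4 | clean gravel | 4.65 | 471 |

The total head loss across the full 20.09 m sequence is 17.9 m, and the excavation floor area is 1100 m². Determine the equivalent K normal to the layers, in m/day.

0.00178

Flow is perpendicular to layering, so the layers act in series and the equivalent K is the thickness-weighted harmonic mean.
Total thickness L = 1.99 + 1.35 + 12.1 + 4.65 = 20.09 m.
Σ(b_i/K_i) = 1.99/0.000178 + 1.35/0.122 + 12.1/0.167 + 4.65/471 = 11263 d.
K_eq = L / Σ(b_i/K_i) = 20.09 / 11263 = 0.001784 m/day.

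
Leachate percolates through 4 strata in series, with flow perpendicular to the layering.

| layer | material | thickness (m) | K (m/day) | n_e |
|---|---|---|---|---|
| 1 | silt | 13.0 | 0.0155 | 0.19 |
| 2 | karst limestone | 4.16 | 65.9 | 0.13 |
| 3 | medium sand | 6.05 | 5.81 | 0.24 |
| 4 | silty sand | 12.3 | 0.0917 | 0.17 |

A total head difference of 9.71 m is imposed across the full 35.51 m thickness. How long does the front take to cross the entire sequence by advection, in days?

With flow normal to the layers, continuity requires the same specific discharge q through every layer.
Σ(b_i/K_i) = 13.0/0.0155 + 4.16/65.9 + 6.05/5.81 + 12.3/0.0917 = 973.9 d.
q = Δh / Σ(b_i/K_i) = 9.71 / 973.9 = 0.009970 m/day.
In each layer the seepage velocity is v_i = q/n_i, so the layer transit time is t_i = b_i·n_i / q:
  layer 1 (silt): t_1 = 13.0 × 0.19 / 0.009970 = 247.7 d
  layer 2 (karst limestone): t_2 = 4.16 × 0.13 / 0.009970 = 54.24 d
  layer 3 (medium sand): t_3 = 6.05 × 0.24 / 0.009970 = 145.6 d
  layer 4 (silty sand): t_4 = 12.3 × 0.17 / 0.009970 = 209.7 d
Total t = Σ t_i = 657.4 days.

657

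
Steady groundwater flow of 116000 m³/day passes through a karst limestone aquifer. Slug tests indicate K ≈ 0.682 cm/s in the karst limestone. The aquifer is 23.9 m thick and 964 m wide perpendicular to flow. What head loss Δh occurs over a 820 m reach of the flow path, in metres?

Convert K: 0.682 cm/s × 864 = 589.2 m/day.
Cross-sectional area A = 964 × 23.9 = 23040 m².
From Q = K·A·i, i = Q / (K·A) = 116000 / (589.2 × 23040) = 0.008544.
Head loss Δh = i · L = 0.008544 × 820 = 7.006 m.

7.01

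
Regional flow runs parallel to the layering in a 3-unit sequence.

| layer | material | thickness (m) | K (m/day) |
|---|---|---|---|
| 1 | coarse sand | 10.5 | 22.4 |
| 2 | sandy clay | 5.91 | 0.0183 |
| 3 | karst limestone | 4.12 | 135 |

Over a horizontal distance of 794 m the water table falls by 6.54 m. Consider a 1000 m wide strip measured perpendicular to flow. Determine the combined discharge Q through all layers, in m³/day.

6520

Flow is parallel to layering, so each bed carries its own Darcy discharge and the transmissivities add.
Σ(K_i·b_i) = 22.4×10.5 + 0.0183×5.91 + 135×4.12 = 791.5 m²/day.
Hydraulic gradient i = Δh / L = 6.54 / 794 = 0.008237.
Q = Σ(K_i·b_i) · W · i = 791.5 × 1000 × 0.008237 = 6519 m³/day.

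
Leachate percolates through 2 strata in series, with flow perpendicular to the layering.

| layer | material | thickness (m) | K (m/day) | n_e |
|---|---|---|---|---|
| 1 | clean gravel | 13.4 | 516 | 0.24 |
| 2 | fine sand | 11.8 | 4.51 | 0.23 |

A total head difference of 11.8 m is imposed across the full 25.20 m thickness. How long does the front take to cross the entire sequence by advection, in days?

1.33

With flow normal to the layers, continuity requires the same specific discharge q through every layer.
Σ(b_i/K_i) = 13.4/516 + 11.8/4.51 = 2.642 d.
q = Δh / Σ(b_i/K_i) = 11.8 / 2.642 = 4.466 m/day.
In each layer the seepage velocity is v_i = q/n_i, so the layer transit time is t_i = b_i·n_i / q:
  layer 1 (clean gravel): t_1 = 13.4 × 0.24 / 4.466 = 0.7202 d
  layer 2 (fine sand): t_2 = 11.8 × 0.23 / 4.466 = 0.6077 d
Total t = Σ t_i = 1.328 days.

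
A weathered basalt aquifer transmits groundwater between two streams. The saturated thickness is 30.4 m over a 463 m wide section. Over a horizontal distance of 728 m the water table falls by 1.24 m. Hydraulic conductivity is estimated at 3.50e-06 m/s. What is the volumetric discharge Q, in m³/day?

7.25

Convert K: 3.50e-06 m/s × 86400 = 0.3024 m/day.
Cross-sectional area A = 463 × 30.4 = 14075 m².
Hydraulic gradient i = Δh / L = 1.24 / 728 = 0.001703.
Darcy's law: Q = K · A · i = 0.3024 × 14075 × 0.001703 = 7.250 m³/day.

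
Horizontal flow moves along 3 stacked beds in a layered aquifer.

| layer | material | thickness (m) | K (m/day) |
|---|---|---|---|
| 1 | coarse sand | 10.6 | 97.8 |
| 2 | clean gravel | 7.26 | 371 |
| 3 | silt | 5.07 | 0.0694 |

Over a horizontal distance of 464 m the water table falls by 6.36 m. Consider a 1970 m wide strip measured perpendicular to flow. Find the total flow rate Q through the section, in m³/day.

Flow is parallel to layering, so each bed carries its own Darcy discharge and the transmissivities add.
Σ(K_i·b_i) = 97.8×10.6 + 371×7.26 + 0.0694×5.07 = 3730 m²/day.
Hydraulic gradient i = Δh / L = 6.36 / 464 = 0.01371.
Q = Σ(K_i·b_i) · W · i = 3730 × 1970 × 0.01371 = 1.007e+05 m³/day.

101000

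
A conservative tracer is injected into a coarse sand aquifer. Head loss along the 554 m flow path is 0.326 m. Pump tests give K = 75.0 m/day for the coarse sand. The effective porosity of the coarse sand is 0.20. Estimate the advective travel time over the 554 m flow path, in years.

Hydraulic gradient i = Δh / L = 0.326 / 554 = 0.0005884.
Darcy flux q = K · i = 75.00 × 0.0005884 = 0.04413 m/day.
Seepage velocity v = q / n_e = 0.04413 / 0.20 = 0.2207 m/day.
Travel time t = L / v = 554 / 0.2207 = 2511 days = 6.874 years.

6.87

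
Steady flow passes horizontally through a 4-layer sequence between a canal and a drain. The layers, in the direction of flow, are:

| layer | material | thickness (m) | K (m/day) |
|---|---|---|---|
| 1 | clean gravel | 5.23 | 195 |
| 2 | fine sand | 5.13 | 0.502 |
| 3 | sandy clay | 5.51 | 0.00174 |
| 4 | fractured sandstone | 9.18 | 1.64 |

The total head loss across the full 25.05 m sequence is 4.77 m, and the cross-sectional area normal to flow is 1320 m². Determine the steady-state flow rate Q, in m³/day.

1.98

Flow is perpendicular to layering, so the layers act in series and the equivalent K is the thickness-weighted harmonic mean.
Total thickness L = 5.23 + 5.13 + 5.51 + 9.18 = 25.05 m.
Σ(b_i/K_i) = 5.23/195 + 5.13/0.502 + 5.51/0.00174 + 9.18/1.64 = 3183 d.
K_eq = L / Σ(b_i/K_i) = 25.05 / 3183 = 0.007871 m/day.
Q = K_eq · A · (Δh/L) = 0.007871 × 1320 × (4.77/25.05) = 1.978 m³/day.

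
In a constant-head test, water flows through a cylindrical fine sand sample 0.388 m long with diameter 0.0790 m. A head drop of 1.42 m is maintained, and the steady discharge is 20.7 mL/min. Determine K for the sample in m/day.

1.66

Cross-sectional area A = π·(d/2)² = π × (0.0790/2)² = 0.004902 m².
Convert discharge: 20.7 mL/min = 3.450e-07 m³/s.
Darcy's law rearranged: K = Q·L / (A·Δh) = 3.450e-07 × 0.388 / (0.004902 × 1.42) = 1.923e-05 m/s = 1.662 m/day.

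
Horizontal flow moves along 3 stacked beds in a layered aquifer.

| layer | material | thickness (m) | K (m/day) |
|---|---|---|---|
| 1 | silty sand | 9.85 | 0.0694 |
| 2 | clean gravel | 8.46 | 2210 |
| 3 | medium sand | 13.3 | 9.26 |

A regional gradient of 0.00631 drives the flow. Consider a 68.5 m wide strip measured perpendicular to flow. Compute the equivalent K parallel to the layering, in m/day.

Flow is parallel to layering, so each bed carries its own Darcy discharge and the transmissivities add.
Σ(K_i·b_i) = 0.0694×9.85 + 2210×8.46 + 9.26×13.3 = 18820 m²/day.
Total thickness b = 31.61 m, so K_eq = Σ(K_i·b_i)/b = 595.4 m/day.

595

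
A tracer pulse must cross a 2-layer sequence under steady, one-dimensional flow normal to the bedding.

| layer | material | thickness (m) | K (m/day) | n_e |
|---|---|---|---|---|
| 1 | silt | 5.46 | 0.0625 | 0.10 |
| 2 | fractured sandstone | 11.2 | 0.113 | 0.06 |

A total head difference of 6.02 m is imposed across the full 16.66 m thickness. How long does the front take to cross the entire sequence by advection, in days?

37.7

With flow normal to the layers, continuity requires the same specific discharge q through every layer.
Σ(b_i/K_i) = 5.46/0.0625 + 11.2/0.113 = 186.5 d.
q = Δh / Σ(b_i/K_i) = 6.02 / 186.5 = 0.03228 m/day.
In each layer the seepage velocity is v_i = q/n_i, so the layer transit time is t_i = b_i·n_i / q:
  layer 1 (silt): t_1 = 5.46 × 0.10 / 0.03228 = 16.91 d
  layer 2 (fractured sandstone): t_2 = 11.2 × 0.06 / 0.03228 = 20.82 d
Total t = Σ t_i = 37.73 days.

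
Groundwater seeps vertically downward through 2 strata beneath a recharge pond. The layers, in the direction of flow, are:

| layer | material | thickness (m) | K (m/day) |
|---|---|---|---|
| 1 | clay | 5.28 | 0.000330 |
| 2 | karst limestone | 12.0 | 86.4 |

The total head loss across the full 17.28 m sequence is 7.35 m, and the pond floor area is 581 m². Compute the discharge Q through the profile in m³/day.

0.267

Flow is perpendicular to layering, so the layers act in series and the equivalent K is the thickness-weighted harmonic mean.
Total thickness L = 5.28 + 12.0 = 17.28 m.
Σ(b_i/K_i) = 5.28/0.000330 + 12.0/86.4 = 16000 d.
K_eq = L / Σ(b_i/K_i) = 17.28 / 16000 = 0.001080 m/day.
Q = K_eq · A · (Δh/L) = 0.001080 × 581 × (7.35/17.28) = 0.2669 m³/day.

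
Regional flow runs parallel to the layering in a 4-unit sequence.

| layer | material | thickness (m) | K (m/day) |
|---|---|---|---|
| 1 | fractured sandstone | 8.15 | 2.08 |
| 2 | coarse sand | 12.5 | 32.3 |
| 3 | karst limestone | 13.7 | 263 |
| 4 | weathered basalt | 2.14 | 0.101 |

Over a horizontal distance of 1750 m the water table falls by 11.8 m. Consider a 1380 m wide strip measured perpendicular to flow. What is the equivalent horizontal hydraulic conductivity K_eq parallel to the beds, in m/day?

Flow is parallel to layering, so each bed carries its own Darcy discharge and the transmissivities add.
Σ(K_i·b_i) = 2.08×8.15 + 32.3×12.5 + 263×13.7 + 0.101×2.14 = 4024 m²/day.
Total thickness b = 36.49 m, so K_eq = Σ(K_i·b_i)/b = 110.3 m/day.

110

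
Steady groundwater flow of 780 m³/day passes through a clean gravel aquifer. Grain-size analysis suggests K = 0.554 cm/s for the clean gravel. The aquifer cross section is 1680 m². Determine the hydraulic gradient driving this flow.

Convert K: 0.554 cm/s × 864 = 478.7 m/day.
From Q = K·A·i, i = Q / (K·A) = 780 / (478.7 × 1680) = 0.0009700.

0.000970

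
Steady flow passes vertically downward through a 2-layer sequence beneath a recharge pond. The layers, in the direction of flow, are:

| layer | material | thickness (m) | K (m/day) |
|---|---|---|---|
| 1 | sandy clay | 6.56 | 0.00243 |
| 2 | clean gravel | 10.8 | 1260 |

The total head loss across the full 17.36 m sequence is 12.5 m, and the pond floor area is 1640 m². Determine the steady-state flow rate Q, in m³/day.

7.59

Flow is perpendicular to layering, so the layers act in series and the equivalent K is the thickness-weighted harmonic mean.
Total thickness L = 6.56 + 10.8 = 17.36 m.
Σ(b_i/K_i) = 6.56/0.00243 + 10.8/1260 = 2700 d.
K_eq = L / Σ(b_i/K_i) = 17.36 / 2700 = 0.006431 m/day.
Q = K_eq · A · (Δh/L) = 0.006431 × 1640 × (12.5/17.36) = 7.594 m³/day.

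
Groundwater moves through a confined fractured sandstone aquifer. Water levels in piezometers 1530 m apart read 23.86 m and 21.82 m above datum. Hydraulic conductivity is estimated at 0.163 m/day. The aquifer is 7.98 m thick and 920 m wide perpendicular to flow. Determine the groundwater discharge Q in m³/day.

1.60

Cross-sectional area A = 920 × 7.98 = 7342 m².
Hydraulic gradient i = (23.86 − 21.82) / 1530 = 2.04 / 1530 = 0.001333.
Darcy's law: Q = K · A · i = 0.1630 × 7342 × 0.001333 = 1.596 m³/day.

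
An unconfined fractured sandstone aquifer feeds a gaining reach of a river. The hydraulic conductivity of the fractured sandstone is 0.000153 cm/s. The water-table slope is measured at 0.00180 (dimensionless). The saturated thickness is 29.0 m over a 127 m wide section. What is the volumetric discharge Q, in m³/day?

0.876

Convert K: 0.000153 cm/s × 864 = 0.1322 m/day.
Cross-sectional area A = 127 × 29.0 = 3683 m².
Hydraulic gradient i = 0.00180.
Darcy's law: Q = K · A · i = 0.1322 × 3683 × 0.001800 = 0.8764 m³/day.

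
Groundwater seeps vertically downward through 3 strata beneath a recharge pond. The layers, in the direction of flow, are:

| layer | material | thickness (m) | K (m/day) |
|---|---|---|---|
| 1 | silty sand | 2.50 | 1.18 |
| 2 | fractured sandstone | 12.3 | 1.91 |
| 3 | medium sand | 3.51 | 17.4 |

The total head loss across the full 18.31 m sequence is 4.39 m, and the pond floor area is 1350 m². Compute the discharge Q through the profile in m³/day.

Flow is perpendicular to layering, so the layers act in series and the equivalent K is the thickness-weighted harmonic mean.
Total thickness L = 2.50 + 12.3 + 3.51 = 18.31 m.
Σ(b_i/K_i) = 2.50/1.18 + 12.3/1.91 + 3.51/17.4 = 8.760 d.
K_eq = L / Σ(b_i/K_i) = 18.31 / 8.760 = 2.090 m/day.
Q = K_eq · A · (Δh/L) = 2.090 × 1350 × (4.39/18.31) = 676.5 m³/day.

677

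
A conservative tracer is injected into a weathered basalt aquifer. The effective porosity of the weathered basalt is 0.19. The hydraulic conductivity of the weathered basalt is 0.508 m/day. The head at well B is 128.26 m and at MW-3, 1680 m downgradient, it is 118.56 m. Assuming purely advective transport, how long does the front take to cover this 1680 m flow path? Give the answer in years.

298

Hydraulic gradient i = (128.26 − 118.56) / 1680 = 9.7 / 1680 = 0.005774.
Darcy flux q = K · i = 0.5080 × 0.005774 = 0.002933 m/day.
Seepage velocity v = q / n_e = 0.002933 / 0.19 = 0.01544 m/day.
Travel time t = L / v = 1680 / 0.01544 = 1.088e+05 days = 298.0 years.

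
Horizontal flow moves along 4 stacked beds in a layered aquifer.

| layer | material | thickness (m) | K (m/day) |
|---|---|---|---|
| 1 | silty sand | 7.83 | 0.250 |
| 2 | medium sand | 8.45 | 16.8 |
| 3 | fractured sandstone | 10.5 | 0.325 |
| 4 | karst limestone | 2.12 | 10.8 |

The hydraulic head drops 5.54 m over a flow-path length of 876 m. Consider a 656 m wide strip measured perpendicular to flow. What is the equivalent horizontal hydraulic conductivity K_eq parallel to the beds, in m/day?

5.89

Flow is parallel to layering, so each bed carries its own Darcy discharge and the transmissivities add.
Σ(K_i·b_i) = 0.250×7.83 + 16.8×8.45 + 0.325×10.5 + 10.8×2.12 = 170.2 m²/day.
Total thickness b = 28.90 m, so K_eq = Σ(K_i·b_i)/b = 5.890 m/day.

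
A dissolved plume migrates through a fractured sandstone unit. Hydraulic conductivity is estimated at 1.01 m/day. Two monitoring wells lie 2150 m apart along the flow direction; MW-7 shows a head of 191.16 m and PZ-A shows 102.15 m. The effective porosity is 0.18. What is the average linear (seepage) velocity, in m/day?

Hydraulic gradient i = (191.16 − 102.15) / 2150 = 89.01 / 2150 = 0.04140.
Darcy flux q = K · i = 1.010 × 0.04140 = 0.04181 m/day.
Seepage velocity v = q / n_e = 0.04181 / 0.18 = 0.2323 m/day.

0.232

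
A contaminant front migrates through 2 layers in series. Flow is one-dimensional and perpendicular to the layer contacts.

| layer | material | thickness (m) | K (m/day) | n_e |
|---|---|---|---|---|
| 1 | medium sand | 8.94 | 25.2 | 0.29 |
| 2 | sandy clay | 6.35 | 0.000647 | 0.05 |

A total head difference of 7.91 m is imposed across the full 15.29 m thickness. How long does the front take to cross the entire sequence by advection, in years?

9.89

With flow normal to the layers, continuity requires the same specific discharge q through every layer.
Σ(b_i/K_i) = 8.94/25.2 + 6.35/0.000647 = 9815 d.
q = Δh / Σ(b_i/K_i) = 7.91 / 9815 = 0.0008059 m/day.
In each layer the seepage velocity is v_i = q/n_i, so the layer transit time is t_i = b_i·n_i / q:
  layer 1 (medium sand): t_1 = 8.94 × 0.29 / 0.0008059 = 3217 d
  layer 2 (sandy clay): t_2 = 6.35 × 0.05 / 0.0008059 = 394.0 d
Total t = Σ t_i = 3611 days = 9.886 years.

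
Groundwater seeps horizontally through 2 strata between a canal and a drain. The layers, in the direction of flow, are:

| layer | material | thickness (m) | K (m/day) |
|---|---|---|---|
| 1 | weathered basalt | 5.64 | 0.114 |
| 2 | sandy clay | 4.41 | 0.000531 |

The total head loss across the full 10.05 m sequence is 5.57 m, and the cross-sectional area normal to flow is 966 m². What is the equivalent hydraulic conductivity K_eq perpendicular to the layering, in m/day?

0.00120

Flow is perpendicular to layering, so the layers act in series and the equivalent K is the thickness-weighted harmonic mean.
Total thickness L = 5.64 + 4.41 = 10.05 m.
Σ(b_i/K_i) = 5.64/0.114 + 4.41/0.000531 = 8355 d.
K_eq = L / Σ(b_i/K_i) = 10.05 / 8355 = 0.001203 m/day.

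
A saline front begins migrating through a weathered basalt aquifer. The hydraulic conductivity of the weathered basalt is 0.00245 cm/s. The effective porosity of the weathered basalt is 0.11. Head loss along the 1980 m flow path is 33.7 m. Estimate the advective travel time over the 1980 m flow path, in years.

Convert K: 0.00245 cm/s × 864 = 2.117 m/day.
Hydraulic gradient i = Δh / L = 33.7 / 1980 = 0.01702.
Darcy flux q = K · i = 2.117 × 0.01702 = 0.03603 m/day.
Seepage velocity v = q / n_e = 0.03603 / 0.11 = 0.3275 m/day.
Travel time t = L / v = 1980 / 0.3275 = 6045 days = 16.55 years.

16.6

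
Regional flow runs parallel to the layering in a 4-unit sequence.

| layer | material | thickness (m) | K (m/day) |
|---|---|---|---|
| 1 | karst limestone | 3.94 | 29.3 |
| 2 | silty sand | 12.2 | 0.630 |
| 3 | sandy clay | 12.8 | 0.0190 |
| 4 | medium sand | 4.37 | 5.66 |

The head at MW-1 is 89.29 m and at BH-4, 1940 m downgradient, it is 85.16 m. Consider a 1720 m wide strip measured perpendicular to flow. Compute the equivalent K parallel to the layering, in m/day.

Flow is parallel to layering, so each bed carries its own Darcy discharge and the transmissivities add.
Σ(K_i·b_i) = 29.3×3.94 + 0.630×12.2 + 0.0190×12.8 + 5.66×4.37 = 148.1 m²/day.
Total thickness b = 33.31 m, so K_eq = Σ(K_i·b_i)/b = 4.446 m/day.

4.45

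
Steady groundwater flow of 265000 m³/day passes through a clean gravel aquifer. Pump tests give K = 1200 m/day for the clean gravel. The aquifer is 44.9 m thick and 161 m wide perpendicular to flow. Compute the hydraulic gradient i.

Cross-sectional area A = 161 × 44.9 = 7229 m².
From Q = K·A·i, i = Q / (K·A) = 265000 / (1200 × 7229) = 0.03055.

0.0305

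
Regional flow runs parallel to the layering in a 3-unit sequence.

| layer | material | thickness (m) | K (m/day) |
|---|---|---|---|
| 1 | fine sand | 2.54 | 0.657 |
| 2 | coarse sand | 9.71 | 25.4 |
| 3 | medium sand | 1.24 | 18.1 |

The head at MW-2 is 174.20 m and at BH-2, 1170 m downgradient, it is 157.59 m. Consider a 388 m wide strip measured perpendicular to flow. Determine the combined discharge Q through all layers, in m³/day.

Flow is parallel to layering, so each bed carries its own Darcy discharge and the transmissivities add.
Σ(K_i·b_i) = 0.657×2.54 + 25.4×9.71 + 18.1×1.24 = 270.7 m²/day.
Hydraulic gradient i = (174.20 − 157.59) / 1170 = 16.61 / 1170 = 0.01420.
Q = Σ(K_i·b_i) · W · i = 270.7 × 388 × 0.01420 = 1491 m³/day.

1490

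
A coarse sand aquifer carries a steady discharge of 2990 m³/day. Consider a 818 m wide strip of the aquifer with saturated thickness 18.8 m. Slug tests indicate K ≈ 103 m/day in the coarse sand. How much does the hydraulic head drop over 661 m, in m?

1.25

Cross-sectional area A = 818 × 18.8 = 15378 m².
From Q = K·A·i, i = Q / (K·A) = 2990 / (103.0 × 15378) = 0.001888.
Head loss Δh = i · L = 0.001888 × 661 = 1.248 m.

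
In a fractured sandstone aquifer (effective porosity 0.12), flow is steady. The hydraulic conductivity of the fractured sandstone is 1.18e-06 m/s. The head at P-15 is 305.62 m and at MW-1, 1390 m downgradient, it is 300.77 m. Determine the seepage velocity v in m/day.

0.00296

Convert K: 1.18e-06 m/s × 86400 = 0.1020 m/day.
Hydraulic gradient i = (305.62 − 300.77) / 1390 = 4.85 / 1390 = 0.003489.
Darcy flux q = K · i = 0.1020 × 0.003489 = 0.0003557 m/day.
Seepage velocity v = q / n_e = 0.0003557 / 0.12 = 0.002964 m/day.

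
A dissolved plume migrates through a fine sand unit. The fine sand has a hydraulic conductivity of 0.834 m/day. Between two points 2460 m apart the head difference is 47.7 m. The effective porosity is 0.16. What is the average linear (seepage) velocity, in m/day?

0.101

Hydraulic gradient i = Δh / L = 47.7 / 2460 = 0.01939.
Darcy flux q = K · i = 0.8340 × 0.01939 = 0.01617 m/day.
Seepage velocity v = q / n_e = 0.01617 / 0.16 = 0.1011 m/day.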